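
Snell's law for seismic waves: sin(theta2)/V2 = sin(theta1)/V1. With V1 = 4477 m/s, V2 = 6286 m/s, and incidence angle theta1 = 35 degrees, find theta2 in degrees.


sin(theta1) = sin(35 deg) = 0.573576
sin(theta2) = V2/V1 * sin(theta1) = 6286/4477 * 0.573576 = 0.805339
theta2 = arcsin(0.805339) = 53.643 degrees

53.643


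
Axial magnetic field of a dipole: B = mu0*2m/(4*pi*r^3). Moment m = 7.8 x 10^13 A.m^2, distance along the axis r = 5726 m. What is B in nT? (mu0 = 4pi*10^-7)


m = 7.8 x 10^13 = 78000000000000 A.m^2
2m = 156000000000000 A.m^2
r^3 = 5726^3 = 187738797176
B = (4pi*10^-7) * 156000000000000 / (4*pi * 187738797176) * 1e9
= 196035381.584003 / 2359195304007.62 * 1e9
= 83094.1725 nT

83094.1725


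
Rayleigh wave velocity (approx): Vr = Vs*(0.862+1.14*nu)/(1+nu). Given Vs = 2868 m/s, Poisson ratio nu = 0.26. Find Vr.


Numerator factor = 0.862 + 1.14*0.26 = 1.1584
Denominator = 1 + 0.26 = 1.26
Vr = 2868 * 1.1584 / 1.26 = 2636.74 m/s

2636.74


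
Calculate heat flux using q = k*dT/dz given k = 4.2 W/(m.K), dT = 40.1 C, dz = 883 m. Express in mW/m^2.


q = k * dT / dz * 1000
= 4.2 * 40.1 / 883 * 1000
= 0.190736 * 1000
= 190.7361 mW/m^2

190.7361


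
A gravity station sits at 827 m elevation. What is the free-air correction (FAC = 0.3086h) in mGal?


FAC = 0.3086 * h
= 0.3086 * 827
= 255.2122 mGal

255.2122


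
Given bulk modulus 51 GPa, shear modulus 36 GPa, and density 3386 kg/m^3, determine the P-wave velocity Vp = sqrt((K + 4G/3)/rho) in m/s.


First compute the effective modulus:
K + 4G/3 = 51e9 + 4*36e9/3 = 99000000000.0 Pa
Then divide by density:
99000000000.0 / 3386 = 29238038.9841 Pa/(kg/m^3)
Take the square root:
Vp = sqrt(29238038.9841) = 5407.22 m/s

5407.22


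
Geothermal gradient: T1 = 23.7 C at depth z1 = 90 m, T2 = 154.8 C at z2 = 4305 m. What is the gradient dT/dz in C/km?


dT = 154.8 - 23.7 = 131.1 C
dz = 4305 - 90 = 4215 m
gradient = dT/dz * 1000 = 131.1/4215 * 1000 = 31.1032 C/km

31.1032


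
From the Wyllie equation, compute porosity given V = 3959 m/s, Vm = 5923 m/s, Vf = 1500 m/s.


1/V - 1/Vm = 1/3959 - 1/5923 = 8.376e-05
1/Vf - 1/Vm = 1/1500 - 1/5923 = 0.00049783
phi = 8.376e-05 / 0.00049783 = 0.1682

0.1682


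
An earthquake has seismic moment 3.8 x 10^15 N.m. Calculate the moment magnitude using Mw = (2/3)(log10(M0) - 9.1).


log10(M0) = log10(3.8 x 10^15) = 15.5798
Mw = 2/3 * (15.5798 - 9.1)
= 2/3 * 6.4798
= 4.32

4.32


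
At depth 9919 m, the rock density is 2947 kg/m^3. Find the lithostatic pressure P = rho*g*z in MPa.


P = rho * g * z / 1e6
= 2947 * 9.81 * 9919 / 1e6
= 286758984.33 / 1e6
= 286.759 MPa

286.759


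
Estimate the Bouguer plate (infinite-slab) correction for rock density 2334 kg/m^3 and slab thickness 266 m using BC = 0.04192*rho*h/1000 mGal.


BC = 0.04192 * rho * h / 1000
= 0.04192 * 2334 * 266 / 1000
= 26.0258 mGal

26.0258


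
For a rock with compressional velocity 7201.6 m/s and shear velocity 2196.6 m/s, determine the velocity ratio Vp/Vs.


Vp/Vs = 7201.6 / 2196.6
= 3.2785

3.2785


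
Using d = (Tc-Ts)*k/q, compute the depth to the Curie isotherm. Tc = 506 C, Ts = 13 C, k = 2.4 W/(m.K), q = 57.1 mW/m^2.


T_Curie - T_surf = 506 - 13 = 493 C
Convert q to W/m^2: 57.1 mW/m^2 = 0.0571 W/m^2
d = 493 * 2.4 / 0.0571 = 20721.54 m

20721.54


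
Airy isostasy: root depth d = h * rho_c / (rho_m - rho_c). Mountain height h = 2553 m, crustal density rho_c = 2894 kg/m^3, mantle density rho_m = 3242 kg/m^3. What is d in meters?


rho_m - rho_c = 3242 - 2894 = 348
d = 2553 * 2894 / 348
= 7388382 / 348
= 21230.98 m

21230.98


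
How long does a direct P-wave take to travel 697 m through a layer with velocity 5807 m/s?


t = x / V
= 697 / 5807
= 0.12 s

0.12


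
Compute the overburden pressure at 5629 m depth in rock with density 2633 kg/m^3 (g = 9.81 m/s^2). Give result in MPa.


P = rho * g * z / 1e6
= 2633 * 9.81 * 5629 / 1e6
= 145395550.17 / 1e6
= 145.3956 MPa

145.3956


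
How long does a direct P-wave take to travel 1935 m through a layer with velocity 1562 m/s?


t = x / V
= 1935 / 1562
= 1.2388 s

1.2388


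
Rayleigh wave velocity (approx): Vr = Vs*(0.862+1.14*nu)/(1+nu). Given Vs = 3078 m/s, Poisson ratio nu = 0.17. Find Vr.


Numerator factor = 0.862 + 1.14*0.17 = 1.0558
Denominator = 1 + 0.17 = 1.17
Vr = 3078 * 1.0558 / 1.17 = 2777.57 m/s

2777.57


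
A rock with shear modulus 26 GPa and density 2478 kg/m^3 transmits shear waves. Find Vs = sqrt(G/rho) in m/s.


Convert G to Pa: G = 26e9 Pa
Compute G/rho = 26e9 / 2478 = 10492332.5262
Vs = sqrt(10492332.5262) = 3239.19 m/s

3239.19


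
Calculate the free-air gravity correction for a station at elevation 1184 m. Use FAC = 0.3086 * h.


FAC = 0.3086 * h
= 0.3086 * 1184
= 365.3824 mGal

365.3824


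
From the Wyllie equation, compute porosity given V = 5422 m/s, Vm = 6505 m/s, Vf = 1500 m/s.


1/V - 1/Vm = 1/5422 - 1/6505 = 3.071e-05
1/Vf - 1/Vm = 1/1500 - 1/6505 = 0.00051294
phi = 3.071e-05 / 0.00051294 = 0.0599

0.0599


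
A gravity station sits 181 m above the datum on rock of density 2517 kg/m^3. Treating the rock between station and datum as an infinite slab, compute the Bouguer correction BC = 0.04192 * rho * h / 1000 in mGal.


BC = 0.04192 * rho * h / 1000
= 0.04192 * 2517 * 181 / 1000
= 19.0978 mGal

19.0978


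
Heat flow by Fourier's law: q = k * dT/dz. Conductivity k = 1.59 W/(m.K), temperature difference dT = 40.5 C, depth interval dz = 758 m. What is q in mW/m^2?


q = k * dT / dz * 1000
= 1.59 * 40.5 / 758 * 1000
= 0.084954 * 1000
= 84.9538 mW/m^2

84.9538


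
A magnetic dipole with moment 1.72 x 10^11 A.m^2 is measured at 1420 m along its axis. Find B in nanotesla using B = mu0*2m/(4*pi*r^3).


m = 1.72 x 10^11 = 172000000000 A.m^2
2m = 344000000000 A.m^2
r^3 = 1420^3 = 2863288000
B = (4pi*10^-7) * 344000000000 / (4*pi * 2863288000) * 1e9
= 432283.149134 / 35981138183.65 * 1e9
= 12014.1599 nT

12014.1599


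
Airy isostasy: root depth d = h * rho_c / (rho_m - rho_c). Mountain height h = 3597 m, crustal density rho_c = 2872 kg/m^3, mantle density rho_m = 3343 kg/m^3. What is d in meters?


rho_m - rho_c = 3343 - 2872 = 471
d = 3597 * 2872 / 471
= 10330584 / 471
= 21933.3 m

21933.3


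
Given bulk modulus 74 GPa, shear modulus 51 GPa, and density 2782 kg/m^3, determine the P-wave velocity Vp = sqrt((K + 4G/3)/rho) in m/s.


First compute the effective modulus:
K + 4G/3 = 74e9 + 4*51e9/3 = 142000000000.0 Pa
Then divide by density:
142000000000.0 / 2782 = 51042415.5284 Pa/(kg/m^3)
Take the square root:
Vp = sqrt(51042415.5284) = 7144.4 m/s

7144.4


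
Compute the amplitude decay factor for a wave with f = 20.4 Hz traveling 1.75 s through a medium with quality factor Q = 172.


pi*f*t/Q = pi*20.4*1.75/172 = 0.652063
A/A0 = exp(-0.652063) = 0.52097

0.52097


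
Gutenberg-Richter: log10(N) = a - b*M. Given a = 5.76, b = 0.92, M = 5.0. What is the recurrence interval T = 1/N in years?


log10(N) = 5.76 - 0.92*5.0 = 1.16
N = 10^1.16 = 14.454398
T = 1/N = 1/14.454398 = 0.0692 years

0.0692


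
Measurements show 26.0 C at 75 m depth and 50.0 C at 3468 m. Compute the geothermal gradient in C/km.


dT = 50.0 - 26.0 = 24.0 C
dz = 3468 - 75 = 3393 m
gradient = dT/dz * 1000 = 24.0/3393 * 1000 = 7.0734 C/km

7.0734


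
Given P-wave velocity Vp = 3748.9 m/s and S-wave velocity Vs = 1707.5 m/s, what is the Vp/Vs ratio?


Vp/Vs = 3748.9 / 1707.5
= 2.1955

2.1955


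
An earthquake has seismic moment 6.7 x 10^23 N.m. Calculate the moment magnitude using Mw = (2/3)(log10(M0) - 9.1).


log10(M0) = log10(6.7 x 10^23) = 23.8261
Mw = 2/3 * (23.8261 - 9.1)
= 2/3 * 14.7261
= 9.82

9.82


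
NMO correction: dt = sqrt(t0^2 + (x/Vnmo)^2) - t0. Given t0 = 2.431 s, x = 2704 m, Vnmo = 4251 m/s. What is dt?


x/Vnmo = 2704/4251 = 0.636086
(x/Vnmo)^2 = 0.404605
t0^2 = 5.909761
sqrt(5.909761 + 0.404605) = 2.51284
dt = 2.51284 - 2.431 = 0.08184

0.08184


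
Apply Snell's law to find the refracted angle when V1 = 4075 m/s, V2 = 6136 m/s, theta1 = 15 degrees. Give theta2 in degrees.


sin(theta1) = sin(15 deg) = 0.258819
sin(theta2) = V2/V1 * sin(theta1) = 6136/4075 * 0.258819 = 0.389721
theta2 = arcsin(0.389721) = 22.9371 degrees

22.9371


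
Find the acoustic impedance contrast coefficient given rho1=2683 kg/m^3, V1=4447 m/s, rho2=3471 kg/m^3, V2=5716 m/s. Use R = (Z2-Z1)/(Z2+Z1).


Z1 = 2683 * 4447 = 11931301
Z2 = 3471 * 5716 = 19840236
R = (19840236 - 11931301) / (19840236 + 11931301) = 7908935 / 31771537 = 0.2489

0.2489


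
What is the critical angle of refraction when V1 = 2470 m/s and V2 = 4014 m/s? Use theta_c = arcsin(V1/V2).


V1/V2 = 2470/4014 = 0.615346
theta_c = arcsin(0.615346) = 37.9771 degrees

37.9771


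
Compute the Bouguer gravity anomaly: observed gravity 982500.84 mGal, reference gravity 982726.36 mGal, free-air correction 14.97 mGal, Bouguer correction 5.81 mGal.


BA = g_obs - g_ref + FAC - BC
= 982500.84 - 982726.36 + 14.97 - 5.81
= -216.36 mGal

-216.36


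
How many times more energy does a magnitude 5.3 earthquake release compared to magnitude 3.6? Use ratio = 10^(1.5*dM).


M2 - M1 = 5.3 - 3.6 = 1.7
1.5 * 1.7 = 2.55
ratio = 10^2.55 = 354.81

354.81


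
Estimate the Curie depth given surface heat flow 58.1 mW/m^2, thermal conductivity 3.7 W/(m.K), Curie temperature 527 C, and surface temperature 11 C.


T_Curie - T_surf = 527 - 11 = 516 C
Convert q to W/m^2: 58.1 mW/m^2 = 0.0581 W/m^2
d = 516 * 3.7 / 0.0581 = 32860.59 m

32860.59


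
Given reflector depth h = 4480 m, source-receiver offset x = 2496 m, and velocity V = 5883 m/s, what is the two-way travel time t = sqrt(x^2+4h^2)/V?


x^2 + 4h^2 = 2496^2 + 4*4480^2 = 6230016 + 80281600 = 86511616
sqrt(86511616) = 9301.1621
t = 9301.1621 / 5883 = 1.581 s

1.581


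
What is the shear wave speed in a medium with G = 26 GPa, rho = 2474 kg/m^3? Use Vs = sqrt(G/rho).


Convert G to Pa: G = 26e9 Pa
Compute G/rho = 26e9 / 2474 = 10509296.6855
Vs = sqrt(10509296.6855) = 3241.8 m/s

3241.8


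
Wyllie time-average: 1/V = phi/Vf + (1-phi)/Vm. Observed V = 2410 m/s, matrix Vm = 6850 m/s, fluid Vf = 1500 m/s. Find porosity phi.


1/V - 1/Vm = 1/2410 - 1/6850 = 0.00026895
1/Vf - 1/Vm = 1/1500 - 1/6850 = 0.00052068
phi = 0.00026895 / 0.00052068 = 0.5165

0.5165


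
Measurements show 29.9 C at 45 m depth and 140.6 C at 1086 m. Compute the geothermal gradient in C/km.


dT = 140.6 - 29.9 = 110.7 C
dz = 1086 - 45 = 1041 m
gradient = dT/dz * 1000 = 110.7/1041 * 1000 = 106.3401 C/km

106.3401


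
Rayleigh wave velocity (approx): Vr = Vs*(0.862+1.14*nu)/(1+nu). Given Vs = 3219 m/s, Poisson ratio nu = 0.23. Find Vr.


Numerator factor = 0.862 + 1.14*0.23 = 1.1242
Denominator = 1 + 0.23 = 1.23
Vr = 3219 * 1.1242 / 1.23 = 2942.11 m/s

2942.11


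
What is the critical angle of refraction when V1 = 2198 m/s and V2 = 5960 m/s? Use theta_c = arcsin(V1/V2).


V1/V2 = 2198/5960 = 0.368792
theta_c = arcsin(0.368792) = 21.6411 degrees

21.6411


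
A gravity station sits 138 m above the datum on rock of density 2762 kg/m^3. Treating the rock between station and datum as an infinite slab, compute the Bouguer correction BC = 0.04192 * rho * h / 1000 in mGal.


BC = 0.04192 * rho * h / 1000
= 0.04192 * 2762 * 138 / 1000
= 15.9781 mGal

15.9781


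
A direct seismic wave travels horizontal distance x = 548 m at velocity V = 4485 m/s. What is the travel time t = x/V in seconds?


t = x / V
= 548 / 4485
= 0.1222 s

0.1222


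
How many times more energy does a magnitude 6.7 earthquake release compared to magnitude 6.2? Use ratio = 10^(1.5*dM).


M2 - M1 = 6.7 - 6.2 = 0.5
1.5 * 0.5 = 0.75
ratio = 10^0.75 = 5.62

5.62


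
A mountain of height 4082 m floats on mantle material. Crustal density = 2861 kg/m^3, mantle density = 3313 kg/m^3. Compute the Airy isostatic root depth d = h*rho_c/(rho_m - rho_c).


rho_m - rho_c = 3313 - 2861 = 452
d = 4082 * 2861 / 452
= 11678602 / 452
= 25837.62 m

25837.62


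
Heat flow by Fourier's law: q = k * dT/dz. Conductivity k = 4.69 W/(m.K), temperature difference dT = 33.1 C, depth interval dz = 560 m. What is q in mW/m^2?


q = k * dT / dz * 1000
= 4.69 * 33.1 / 560 * 1000
= 0.277213 * 1000
= 277.2125 mW/m^2

277.2125


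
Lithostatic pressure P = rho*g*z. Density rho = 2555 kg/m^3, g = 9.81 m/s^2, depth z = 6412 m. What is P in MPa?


P = rho * g * z / 1e6
= 2555 * 9.81 * 6412 / 1e6
= 160713894.6 / 1e6
= 160.7139 MPa

160.7139


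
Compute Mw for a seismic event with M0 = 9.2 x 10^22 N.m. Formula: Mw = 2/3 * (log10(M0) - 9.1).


log10(M0) = log10(9.2 x 10^22) = 22.9638
Mw = 2/3 * (22.9638 - 9.1)
= 2/3 * 13.8638
= 9.24

9.24


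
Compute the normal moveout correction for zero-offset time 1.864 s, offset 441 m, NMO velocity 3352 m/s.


x/Vnmo = 441/3352 = 0.131563
(x/Vnmo)^2 = 0.017309
t0^2 = 3.474496
sqrt(3.474496 + 0.017309) = 1.868637
dt = 1.868637 - 1.864 = 0.004637

0.004637


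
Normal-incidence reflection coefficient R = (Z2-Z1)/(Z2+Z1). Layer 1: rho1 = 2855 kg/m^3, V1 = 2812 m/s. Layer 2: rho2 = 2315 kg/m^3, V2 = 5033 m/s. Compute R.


Z1 = 2855 * 2812 = 8028260
Z2 = 2315 * 5033 = 11651395
R = (11651395 - 8028260) / (11651395 + 8028260) = 3623135 / 19679655 = 0.1841

0.1841


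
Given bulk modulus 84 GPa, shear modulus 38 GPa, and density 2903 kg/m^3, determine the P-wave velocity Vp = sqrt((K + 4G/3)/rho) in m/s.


First compute the effective modulus:
K + 4G/3 = 84e9 + 4*38e9/3 = 134666666666.67 Pa
Then divide by density:
134666666666.67 / 2903 = 46388793.2024 Pa/(kg/m^3)
Take the square root:
Vp = sqrt(46388793.2024) = 6810.93 m/s

6810.93


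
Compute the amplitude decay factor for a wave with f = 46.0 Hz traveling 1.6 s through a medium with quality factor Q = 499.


pi*f*t/Q = pi*46.0*1.6/499 = 0.463369
A/A0 = exp(-0.463369) = 0.62916

0.62916


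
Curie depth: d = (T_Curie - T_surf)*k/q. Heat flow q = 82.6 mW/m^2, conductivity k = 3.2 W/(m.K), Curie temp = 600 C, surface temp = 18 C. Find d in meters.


T_Curie - T_surf = 600 - 18 = 582 C
Convert q to W/m^2: 82.6 mW/m^2 = 0.0826 W/m^2
d = 582 * 3.2 / 0.0826 = 22547.22 m

22547.22


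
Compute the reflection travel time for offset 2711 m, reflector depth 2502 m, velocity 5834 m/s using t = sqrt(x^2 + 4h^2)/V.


x^2 + 4h^2 = 2711^2 + 4*2502^2 = 7349521 + 25040016 = 32389537
sqrt(32389537) = 5691.1806
t = 5691.1806 / 5834 = 0.9755 s

0.9755


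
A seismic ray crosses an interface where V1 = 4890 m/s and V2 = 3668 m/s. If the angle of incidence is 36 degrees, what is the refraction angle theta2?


sin(theta1) = sin(36 deg) = 0.587785
sin(theta2) = V2/V1 * sin(theta1) = 3668/4890 * 0.587785 = 0.440899
theta2 = arcsin(0.440899) = 26.1613 degrees

26.1613


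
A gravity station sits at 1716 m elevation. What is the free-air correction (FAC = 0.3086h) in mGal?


FAC = 0.3086 * h
= 0.3086 * 1716
= 529.5576 mGal

529.5576


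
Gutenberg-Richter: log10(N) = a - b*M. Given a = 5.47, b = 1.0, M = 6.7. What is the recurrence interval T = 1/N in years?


log10(N) = 5.47 - 1.0*6.7 = -1.23
N = 10^-1.23 = 0.058884
T = 1/N = 1/0.058884 = 16.9824 years

16.9824


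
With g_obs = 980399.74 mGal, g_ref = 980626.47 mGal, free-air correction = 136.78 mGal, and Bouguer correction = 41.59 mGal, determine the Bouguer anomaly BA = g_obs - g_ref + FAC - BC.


BA = g_obs - g_ref + FAC - BC
= 980399.74 - 980626.47 + 136.78 - 41.59
= -131.54 mGal

-131.54


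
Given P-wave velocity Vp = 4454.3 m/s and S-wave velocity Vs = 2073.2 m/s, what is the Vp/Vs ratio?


Vp/Vs = 4454.3 / 2073.2
= 2.1485

2.1485


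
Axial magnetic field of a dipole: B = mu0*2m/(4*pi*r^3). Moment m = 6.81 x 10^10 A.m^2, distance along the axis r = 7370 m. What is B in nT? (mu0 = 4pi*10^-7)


m = 6.81 x 10^10 = 68100000000 A.m^2
2m = 136200000000 A.m^2
r^3 = 7370^3 = 400315553000
B = (4pi*10^-7) * 136200000000 / (4*pi * 400315553000) * 1e9
= 171153.967768 / 5030513601690.14 * 1e9
= 34.0232 nT

34.0232


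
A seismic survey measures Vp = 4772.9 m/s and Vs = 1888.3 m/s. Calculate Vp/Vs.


Vp/Vs = 4772.9 / 1888.3
= 2.5276

2.5276


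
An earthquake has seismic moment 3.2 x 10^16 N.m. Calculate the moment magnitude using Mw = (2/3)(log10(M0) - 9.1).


log10(M0) = log10(3.2 x 10^16) = 16.5051
Mw = 2/3 * (16.5051 - 9.1)
= 2/3 * 7.4051
= 4.94

4.94


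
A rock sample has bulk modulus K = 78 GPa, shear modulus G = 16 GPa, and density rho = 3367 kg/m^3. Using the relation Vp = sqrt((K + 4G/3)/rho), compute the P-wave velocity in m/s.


First compute the effective modulus:
K + 4G/3 = 78e9 + 4*16e9/3 = 99333333333.33 Pa
Then divide by density:
99333333333.33 / 3367 = 29502029.502 Pa/(kg/m^3)
Take the square root:
Vp = sqrt(29502029.502) = 5431.58 m/s

5431.58


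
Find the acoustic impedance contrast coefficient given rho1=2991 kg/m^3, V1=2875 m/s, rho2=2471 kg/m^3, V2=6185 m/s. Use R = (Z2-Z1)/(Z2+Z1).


Z1 = 2991 * 2875 = 8599125
Z2 = 2471 * 6185 = 15283135
R = (15283135 - 8599125) / (15283135 + 8599125) = 6684010 / 23882260 = 0.2799

0.2799


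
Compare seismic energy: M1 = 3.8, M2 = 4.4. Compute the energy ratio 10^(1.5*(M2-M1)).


M2 - M1 = 4.4 - 3.8 = 0.6
1.5 * 0.6 = 0.9
ratio = 10^0.9 = 7.94

7.94


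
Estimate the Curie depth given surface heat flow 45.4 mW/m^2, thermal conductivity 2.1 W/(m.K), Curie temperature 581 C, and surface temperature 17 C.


T_Curie - T_surf = 581 - 17 = 564 C
Convert q to W/m^2: 45.4 mW/m^2 = 0.0454 W/m^2
d = 564 * 2.1 / 0.0454 = 26088.11 m

26088.11


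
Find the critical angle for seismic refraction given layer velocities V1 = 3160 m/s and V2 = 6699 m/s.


V1/V2 = 3160/6699 = 0.471712
theta_c = arcsin(0.471712) = 28.1455 degrees

28.1455


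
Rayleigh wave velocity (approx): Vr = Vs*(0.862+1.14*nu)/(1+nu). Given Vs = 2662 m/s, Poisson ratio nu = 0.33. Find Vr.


Numerator factor = 0.862 + 1.14*0.33 = 1.2382
Denominator = 1 + 0.33 = 1.33
Vr = 2662 * 1.2382 / 1.33 = 2478.26 m/s

2478.26


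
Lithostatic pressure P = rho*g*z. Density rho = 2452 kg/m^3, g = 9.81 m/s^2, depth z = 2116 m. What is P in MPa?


P = rho * g * z / 1e6
= 2452 * 9.81 * 2116 / 1e6
= 50898517.92 / 1e6
= 50.8985 MPa

50.8985


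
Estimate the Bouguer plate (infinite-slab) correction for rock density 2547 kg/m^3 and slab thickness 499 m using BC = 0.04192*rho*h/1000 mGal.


BC = 0.04192 * rho * h / 1000
= 0.04192 * 2547 * 499 / 1000
= 53.2783 mGal

53.2783


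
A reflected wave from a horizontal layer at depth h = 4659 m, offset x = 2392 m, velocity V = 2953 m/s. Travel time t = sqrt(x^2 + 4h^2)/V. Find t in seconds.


x^2 + 4h^2 = 2392^2 + 4*4659^2 = 5721664 + 86825124 = 92546788
sqrt(92546788) = 9620.1241
t = 9620.1241 / 2953 = 3.2577 s

3.2577


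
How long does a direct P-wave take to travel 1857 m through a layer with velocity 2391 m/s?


t = x / V
= 1857 / 2391
= 0.7767 s

0.7767


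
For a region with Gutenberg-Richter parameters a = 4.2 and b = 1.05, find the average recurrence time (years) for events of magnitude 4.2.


log10(N) = 4.2 - 1.05*4.2 = -0.21
N = 10^-0.21 = 0.616595
T = 1/N = 1/0.616595 = 1.6218 years

1.6218


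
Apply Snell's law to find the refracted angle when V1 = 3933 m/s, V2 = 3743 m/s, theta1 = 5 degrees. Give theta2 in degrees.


sin(theta1) = sin(5 deg) = 0.087156
sin(theta2) = V2/V1 * sin(theta1) = 3743/3933 * 0.087156 = 0.082945
theta2 = arcsin(0.082945) = 4.7579 degrees

4.7579


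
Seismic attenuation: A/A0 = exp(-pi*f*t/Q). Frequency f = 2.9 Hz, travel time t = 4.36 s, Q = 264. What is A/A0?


pi*f*t/Q = pi*2.9*4.36/264 = 0.150463
A/A0 = exp(-0.150463) = 0.860309

0.860309


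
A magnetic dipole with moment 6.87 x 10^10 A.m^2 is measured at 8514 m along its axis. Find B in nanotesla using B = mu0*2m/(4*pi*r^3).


m = 6.87 x 10^10 = 68700000000 A.m^2
2m = 137400000000 A.m^2
r^3 = 8514^3 = 617164500744
B = (4pi*10^-7) * 137400000000 / (4*pi * 617164500744) * 1e9
= 172661.932241 / 7755517846375.05 * 1e9
= 22.2631 nT

22.2631


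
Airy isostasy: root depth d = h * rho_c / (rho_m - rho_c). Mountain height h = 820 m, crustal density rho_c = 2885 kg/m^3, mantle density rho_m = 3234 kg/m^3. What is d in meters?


rho_m - rho_c = 3234 - 2885 = 349
d = 820 * 2885 / 349
= 2365700 / 349
= 6778.51 m

6778.51


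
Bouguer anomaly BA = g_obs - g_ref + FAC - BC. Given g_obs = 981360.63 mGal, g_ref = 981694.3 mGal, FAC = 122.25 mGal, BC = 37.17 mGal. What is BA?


BA = g_obs - g_ref + FAC - BC
= 981360.63 - 981694.3 + 122.25 - 37.17
= -248.59 mGal

-248.59


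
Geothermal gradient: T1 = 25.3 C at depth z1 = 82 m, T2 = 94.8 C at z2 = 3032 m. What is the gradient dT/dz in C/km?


dT = 94.8 - 25.3 = 69.5 C
dz = 3032 - 82 = 2950 m
gradient = dT/dz * 1000 = 69.5/2950 * 1000 = 23.5593 C/km

23.5593


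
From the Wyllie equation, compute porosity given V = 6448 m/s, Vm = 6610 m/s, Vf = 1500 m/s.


1/V - 1/Vm = 1/6448 - 1/6610 = 3.8e-06
1/Vf - 1/Vm = 1/1500 - 1/6610 = 0.00051538
phi = 3.8e-06 / 0.00051538 = 0.0074

0.0074


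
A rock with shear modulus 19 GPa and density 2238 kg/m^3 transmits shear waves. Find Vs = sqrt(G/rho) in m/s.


Convert G to Pa: G = 19e9 Pa
Compute G/rho = 19e9 / 2238 = 8489722.9669
Vs = sqrt(8489722.9669) = 2913.71 m/s

2913.71


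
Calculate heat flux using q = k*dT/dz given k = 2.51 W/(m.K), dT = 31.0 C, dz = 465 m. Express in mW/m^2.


q = k * dT / dz * 1000
= 2.51 * 31.0 / 465 * 1000
= 0.167333 * 1000
= 167.3333 mW/m^2

167.3333


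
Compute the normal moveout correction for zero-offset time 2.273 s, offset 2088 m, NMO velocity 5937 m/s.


x/Vnmo = 2088/5937 = 0.351693
(x/Vnmo)^2 = 0.123688
t0^2 = 5.166529
sqrt(5.166529 + 0.123688) = 2.300047
dt = 2.300047 - 2.273 = 0.027047

0.027047


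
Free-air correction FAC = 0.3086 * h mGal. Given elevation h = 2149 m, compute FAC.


FAC = 0.3086 * h
= 0.3086 * 2149
= 663.1814 mGal

663.1814


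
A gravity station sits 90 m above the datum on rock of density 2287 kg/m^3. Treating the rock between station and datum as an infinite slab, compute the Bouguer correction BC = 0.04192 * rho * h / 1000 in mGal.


BC = 0.04192 * rho * h / 1000
= 0.04192 * 2287 * 90 / 1000
= 8.6284 mGal

8.6284


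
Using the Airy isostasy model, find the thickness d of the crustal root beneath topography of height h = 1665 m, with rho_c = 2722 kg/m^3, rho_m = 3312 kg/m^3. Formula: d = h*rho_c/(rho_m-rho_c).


rho_m - rho_c = 3312 - 2722 = 590
d = 1665 * 2722 / 590
= 4532130 / 590
= 7681.58 m

7681.58


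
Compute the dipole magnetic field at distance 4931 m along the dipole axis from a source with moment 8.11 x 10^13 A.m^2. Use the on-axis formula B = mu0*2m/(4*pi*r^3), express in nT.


m = 8.11 x 10^13 = 81100000000000 A.m^2
2m = 162200000000000 A.m^2
r^3 = 4931^3 = 119896086491
B = (4pi*10^-7) * 162200000000000 / (4*pi * 119896086491) * 1e9
= 203826531.364906 / 1506658658057.17 * 1e9
= 135283.8151 nT

135283.8151


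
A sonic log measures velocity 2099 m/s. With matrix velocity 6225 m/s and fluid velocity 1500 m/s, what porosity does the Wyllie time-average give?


1/V - 1/Vm = 1/2099 - 1/6225 = 0.00031577
1/Vf - 1/Vm = 1/1500 - 1/6225 = 0.00050602
phi = 0.00031577 / 0.00050602 = 0.624

0.624


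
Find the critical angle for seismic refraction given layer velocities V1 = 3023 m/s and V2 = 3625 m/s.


V1/V2 = 3023/3625 = 0.833931
theta_c = arcsin(0.833931) = 56.5047 degrees

56.5047


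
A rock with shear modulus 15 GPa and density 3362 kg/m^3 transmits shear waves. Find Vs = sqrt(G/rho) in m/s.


Convert G to Pa: G = 15e9 Pa
Compute G/rho = 15e9 / 3362 = 4461629.9822
Vs = sqrt(4461629.9822) = 2112.26 m/s

2112.26


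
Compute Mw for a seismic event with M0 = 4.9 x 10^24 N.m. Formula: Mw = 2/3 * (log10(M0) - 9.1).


log10(M0) = log10(4.9 x 10^24) = 24.6902
Mw = 2/3 * (24.6902 - 9.1)
= 2/3 * 15.5902
= 10.39

10.39


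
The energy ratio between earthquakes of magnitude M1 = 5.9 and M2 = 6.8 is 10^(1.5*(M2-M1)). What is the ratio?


M2 - M1 = 6.8 - 5.9 = 0.9
1.5 * 0.9 = 1.35
ratio = 10^1.35 = 22.39

22.39


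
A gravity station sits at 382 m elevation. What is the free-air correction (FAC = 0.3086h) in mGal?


FAC = 0.3086 * h
= 0.3086 * 382
= 117.8852 mGal

117.8852


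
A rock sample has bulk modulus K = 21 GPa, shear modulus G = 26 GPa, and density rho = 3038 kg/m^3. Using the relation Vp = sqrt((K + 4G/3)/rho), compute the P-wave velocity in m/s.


First compute the effective modulus:
K + 4G/3 = 21e9 + 4*26e9/3 = 55666666666.67 Pa
Then divide by density:
55666666666.67 / 3038 = 18323458.4156 Pa/(kg/m^3)
Take the square root:
Vp = sqrt(18323458.4156) = 4280.59 m/s

4280.59


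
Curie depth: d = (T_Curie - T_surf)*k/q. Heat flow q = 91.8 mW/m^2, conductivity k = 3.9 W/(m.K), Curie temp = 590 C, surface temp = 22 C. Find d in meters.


T_Curie - T_surf = 590 - 22 = 568 C
Convert q to W/m^2: 91.8 mW/m^2 = 0.0918 W/m^2
d = 568 * 3.9 / 0.0918 = 24130.72 m

24130.72


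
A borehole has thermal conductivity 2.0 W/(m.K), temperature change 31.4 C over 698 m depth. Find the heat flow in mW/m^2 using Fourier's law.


q = k * dT / dz * 1000
= 2.0 * 31.4 / 698 * 1000
= 0.089971 * 1000
= 89.9713 mW/m^2

89.9713


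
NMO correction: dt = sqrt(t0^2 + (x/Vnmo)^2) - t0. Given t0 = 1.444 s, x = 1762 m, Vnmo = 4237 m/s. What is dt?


x/Vnmo = 1762/4237 = 0.41586
(x/Vnmo)^2 = 0.17294
t0^2 = 2.085136
sqrt(2.085136 + 0.17294) = 1.50269
dt = 1.50269 - 1.444 = 0.05869

0.05869


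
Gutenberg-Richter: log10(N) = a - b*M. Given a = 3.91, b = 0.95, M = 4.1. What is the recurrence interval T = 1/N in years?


log10(N) = 3.91 - 0.95*4.1 = 0.015
N = 10^0.015 = 1.035142
T = 1/N = 1/1.035142 = 0.9661 years

0.9661


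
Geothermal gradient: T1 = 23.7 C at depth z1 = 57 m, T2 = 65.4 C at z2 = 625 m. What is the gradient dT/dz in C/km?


dT = 65.4 - 23.7 = 41.7 C
dz = 625 - 57 = 568 m
gradient = dT/dz * 1000 = 41.7/568 * 1000 = 73.4155 C/km

73.4155


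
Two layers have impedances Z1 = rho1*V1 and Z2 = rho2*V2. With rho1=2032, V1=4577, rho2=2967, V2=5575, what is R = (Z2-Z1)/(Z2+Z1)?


Z1 = 2032 * 4577 = 9300464
Z2 = 2967 * 5575 = 16541025
R = (16541025 - 9300464) / (16541025 + 9300464) = 7240561 / 25841489 = 0.2802

0.2802


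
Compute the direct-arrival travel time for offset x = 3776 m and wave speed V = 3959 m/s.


t = x / V
= 3776 / 3959
= 0.9538 s

0.9538


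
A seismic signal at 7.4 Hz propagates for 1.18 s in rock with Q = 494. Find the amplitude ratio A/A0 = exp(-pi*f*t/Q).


pi*f*t/Q = pi*7.4*1.18/494 = 0.055531
A/A0 = exp(-0.055531) = 0.945983

0.945983


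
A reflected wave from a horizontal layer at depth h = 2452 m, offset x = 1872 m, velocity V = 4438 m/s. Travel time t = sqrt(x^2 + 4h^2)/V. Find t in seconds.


x^2 + 4h^2 = 1872^2 + 4*2452^2 = 3504384 + 24049216 = 27553600
sqrt(27553600) = 5249.1523
t = 5249.1523 / 4438 = 1.1828 s

1.1828


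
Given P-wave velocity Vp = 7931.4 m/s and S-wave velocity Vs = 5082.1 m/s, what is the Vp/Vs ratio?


Vp/Vs = 7931.4 / 5082.1
= 1.5607

1.5607


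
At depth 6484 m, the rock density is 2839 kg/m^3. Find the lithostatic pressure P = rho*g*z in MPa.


P = rho * g * z / 1e6
= 2839 * 9.81 * 6484 / 1e6
= 180583225.56 / 1e6
= 180.5832 MPa

180.5832


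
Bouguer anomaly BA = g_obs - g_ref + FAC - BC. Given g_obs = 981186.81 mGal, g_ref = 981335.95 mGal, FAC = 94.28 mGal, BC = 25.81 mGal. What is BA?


BA = g_obs - g_ref + FAC - BC
= 981186.81 - 981335.95 + 94.28 - 25.81
= -80.67 mGal

-80.67


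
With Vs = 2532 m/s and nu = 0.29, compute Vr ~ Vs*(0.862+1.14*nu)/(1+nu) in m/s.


Numerator factor = 0.862 + 1.14*0.29 = 1.1926
Denominator = 1 + 0.29 = 1.29
Vr = 2532 * 1.1926 / 1.29 = 2340.82 m/s

2340.82


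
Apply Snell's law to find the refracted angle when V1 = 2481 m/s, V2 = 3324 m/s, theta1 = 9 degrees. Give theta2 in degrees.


sin(theta1) = sin(9 deg) = 0.156434
sin(theta2) = V2/V1 * sin(theta1) = 3324/2481 * 0.156434 = 0.209588
theta2 = arcsin(0.209588) = 12.0982 degrees

12.0982


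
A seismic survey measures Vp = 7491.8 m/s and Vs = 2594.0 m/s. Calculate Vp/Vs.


Vp/Vs = 7491.8 / 2594.0
= 2.8881

2.8881


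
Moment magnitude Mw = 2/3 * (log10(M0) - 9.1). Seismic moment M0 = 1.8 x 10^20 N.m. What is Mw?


log10(M0) = log10(1.8 x 10^20) = 20.2553
Mw = 2/3 * (20.2553 - 9.1)
= 2/3 * 11.1553
= 7.44

7.44


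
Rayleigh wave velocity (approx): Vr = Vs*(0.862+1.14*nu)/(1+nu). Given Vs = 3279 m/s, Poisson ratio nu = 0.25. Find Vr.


Numerator factor = 0.862 + 1.14*0.25 = 1.147
Denominator = 1 + 0.25 = 1.25
Vr = 3279 * 1.147 / 1.25 = 3008.81 m/s

3008.81


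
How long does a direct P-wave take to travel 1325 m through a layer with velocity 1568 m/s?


t = x / V
= 1325 / 1568
= 0.845 s

0.845


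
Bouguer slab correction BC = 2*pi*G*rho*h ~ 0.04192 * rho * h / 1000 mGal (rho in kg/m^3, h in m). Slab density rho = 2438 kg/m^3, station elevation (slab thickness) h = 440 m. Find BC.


BC = 0.04192 * rho * h / 1000
= 0.04192 * 2438 * 440 / 1000
= 44.9684 mGal

44.9684


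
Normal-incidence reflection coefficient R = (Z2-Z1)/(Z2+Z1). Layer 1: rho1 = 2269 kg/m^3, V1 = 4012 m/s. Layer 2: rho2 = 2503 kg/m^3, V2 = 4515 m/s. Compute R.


Z1 = 2269 * 4012 = 9103228
Z2 = 2503 * 4515 = 11301045
R = (11301045 - 9103228) / (11301045 + 9103228) = 2197817 / 20404273 = 0.1077

0.1077


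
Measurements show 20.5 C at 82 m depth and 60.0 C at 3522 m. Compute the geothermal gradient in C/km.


dT = 60.0 - 20.5 = 39.5 C
dz = 3522 - 82 = 3440 m
gradient = dT/dz * 1000 = 39.5/3440 * 1000 = 11.4826 C/km

11.4826


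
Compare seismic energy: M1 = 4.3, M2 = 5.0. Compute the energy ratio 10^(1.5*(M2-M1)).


M2 - M1 = 5.0 - 4.3 = 0.7
1.5 * 0.7 = 1.05
ratio = 10^1.05 = 11.22

11.22


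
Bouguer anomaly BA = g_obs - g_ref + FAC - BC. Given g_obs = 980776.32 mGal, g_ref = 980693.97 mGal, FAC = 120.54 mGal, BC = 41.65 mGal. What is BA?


BA = g_obs - g_ref + FAC - BC
= 980776.32 - 980693.97 + 120.54 - 41.65
= 161.24 mGal

161.24


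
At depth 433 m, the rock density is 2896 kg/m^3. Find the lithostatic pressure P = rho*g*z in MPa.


P = rho * g * z / 1e6
= 2896 * 9.81 * 433 / 1e6
= 12301426.08 / 1e6
= 12.3014 MPa

12.3014


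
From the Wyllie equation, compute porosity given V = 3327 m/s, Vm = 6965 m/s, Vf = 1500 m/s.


1/V - 1/Vm = 1/3327 - 1/6965 = 0.000157
1/Vf - 1/Vm = 1/1500 - 1/6965 = 0.00052309
phi = 0.000157 / 0.00052309 = 0.3001

0.3001


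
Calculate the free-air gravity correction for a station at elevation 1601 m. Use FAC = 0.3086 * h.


FAC = 0.3086 * h
= 0.3086 * 1601
= 494.0686 mGal

494.0686


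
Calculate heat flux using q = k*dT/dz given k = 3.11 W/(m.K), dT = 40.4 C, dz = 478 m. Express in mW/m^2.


q = k * dT / dz * 1000
= 3.11 * 40.4 / 478 * 1000
= 0.262854 * 1000
= 262.8536 mW/m^2

262.8536


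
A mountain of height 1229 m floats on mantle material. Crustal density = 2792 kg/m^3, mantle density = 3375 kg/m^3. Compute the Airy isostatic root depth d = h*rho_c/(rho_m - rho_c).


rho_m - rho_c = 3375 - 2792 = 583
d = 1229 * 2792 / 583
= 3431368 / 583
= 5885.71 m

5885.71


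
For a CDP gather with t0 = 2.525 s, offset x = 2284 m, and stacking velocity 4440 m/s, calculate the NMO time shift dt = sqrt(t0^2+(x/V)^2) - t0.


x/Vnmo = 2284/4440 = 0.514414
(x/Vnmo)^2 = 0.264622
t0^2 = 6.375625
sqrt(6.375625 + 0.264622) = 2.576868
dt = 2.576868 - 2.525 = 0.051868

0.051868


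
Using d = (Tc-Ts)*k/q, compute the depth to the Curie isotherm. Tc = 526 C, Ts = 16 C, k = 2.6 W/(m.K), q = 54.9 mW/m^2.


T_Curie - T_surf = 526 - 16 = 510 C
Convert q to W/m^2: 54.9 mW/m^2 = 0.0549 W/m^2
d = 510 * 2.6 / 0.0549 = 24153.01 m

24153.01


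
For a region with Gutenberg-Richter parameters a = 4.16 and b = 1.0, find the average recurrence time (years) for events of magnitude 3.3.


log10(N) = 4.16 - 1.0*3.3 = 0.86
N = 10^0.86 = 7.24436
T = 1/N = 1/7.24436 = 0.138 years

0.138


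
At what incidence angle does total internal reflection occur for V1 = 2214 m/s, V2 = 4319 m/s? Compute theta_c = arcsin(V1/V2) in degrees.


V1/V2 = 2214/4319 = 0.512619
theta_c = arcsin(0.512619) = 30.8384 degrees

30.8384


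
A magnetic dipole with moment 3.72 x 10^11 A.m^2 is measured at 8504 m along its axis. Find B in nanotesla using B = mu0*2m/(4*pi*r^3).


m = 3.72 x 10^11 = 372000000000 A.m^2
2m = 744000000000 A.m^2
r^3 = 8504^3 = 614992408064
B = (4pi*10^-7) * 744000000000 / (4*pi * 614992408064) * 1e9
= 934937.973708 / 7728222524749.43 * 1e9
= 120.9771 nT

120.9771


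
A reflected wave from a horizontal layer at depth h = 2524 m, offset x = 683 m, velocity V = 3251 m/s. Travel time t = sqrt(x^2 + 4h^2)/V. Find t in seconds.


x^2 + 4h^2 = 683^2 + 4*2524^2 = 466489 + 25482304 = 25948793
sqrt(25948793) = 5093.9958
t = 5093.9958 / 3251 = 1.5669 s

1.5669


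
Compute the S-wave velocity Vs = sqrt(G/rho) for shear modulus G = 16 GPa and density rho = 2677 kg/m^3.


Convert G to Pa: G = 16e9 Pa
Compute G/rho = 16e9 / 2677 = 5976839.746
Vs = sqrt(5976839.746) = 2444.76 m/s

2444.76


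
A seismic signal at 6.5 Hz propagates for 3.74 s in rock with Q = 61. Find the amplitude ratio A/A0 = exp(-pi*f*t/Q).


pi*f*t/Q = pi*6.5*3.74/61 = 1.252002
A/A0 = exp(-1.252002) = 0.285932

0.285932


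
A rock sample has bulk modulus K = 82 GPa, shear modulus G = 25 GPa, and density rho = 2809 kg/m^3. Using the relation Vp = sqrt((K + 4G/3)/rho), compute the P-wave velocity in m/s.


First compute the effective modulus:
K + 4G/3 = 82e9 + 4*25e9/3 = 115333333333.33 Pa
Then divide by density:
115333333333.33 / 2809 = 41058502.4327 Pa/(kg/m^3)
Take the square root:
Vp = sqrt(41058502.4327) = 6407.69 m/s

6407.69


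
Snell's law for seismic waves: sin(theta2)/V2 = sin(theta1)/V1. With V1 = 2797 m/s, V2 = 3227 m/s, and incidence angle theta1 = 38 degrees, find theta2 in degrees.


sin(theta1) = sin(38 deg) = 0.615661
sin(theta2) = V2/V1 * sin(theta1) = 3227/2797 * 0.615661 = 0.710311
theta2 = arcsin(0.710311) = 45.2602 degrees

45.2602


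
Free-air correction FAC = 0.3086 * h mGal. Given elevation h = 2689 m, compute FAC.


FAC = 0.3086 * h
= 0.3086 * 2689
= 829.8254 mGal

829.8254


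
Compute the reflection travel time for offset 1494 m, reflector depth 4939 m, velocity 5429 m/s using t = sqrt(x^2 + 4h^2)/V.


x^2 + 4h^2 = 1494^2 + 4*4939^2 = 2232036 + 97574884 = 99806920
sqrt(99806920) = 9990.3413
t = 9990.3413 / 5429 = 1.8402 s

1.8402


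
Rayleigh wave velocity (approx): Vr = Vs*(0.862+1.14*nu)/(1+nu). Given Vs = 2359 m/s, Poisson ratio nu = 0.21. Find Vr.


Numerator factor = 0.862 + 1.14*0.21 = 1.1014
Denominator = 1 + 0.21 = 1.21
Vr = 2359 * 1.1014 / 1.21 = 2147.27 m/s

2147.27


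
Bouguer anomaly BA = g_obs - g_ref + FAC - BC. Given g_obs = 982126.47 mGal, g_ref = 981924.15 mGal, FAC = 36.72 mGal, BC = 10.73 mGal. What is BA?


BA = g_obs - g_ref + FAC - BC
= 982126.47 - 981924.15 + 36.72 - 10.73
= 228.31 mGal

228.31


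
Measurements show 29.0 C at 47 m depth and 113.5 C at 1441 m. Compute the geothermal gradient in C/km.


dT = 113.5 - 29.0 = 84.5 C
dz = 1441 - 47 = 1394 m
gradient = dT/dz * 1000 = 84.5/1394 * 1000 = 60.6169 C/km

60.6169


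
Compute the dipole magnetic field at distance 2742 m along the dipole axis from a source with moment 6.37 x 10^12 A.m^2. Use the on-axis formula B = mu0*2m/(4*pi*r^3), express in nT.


m = 6.37 x 10^12 = 6370000000000 A.m^2
2m = 12740000000000 A.m^2
r^3 = 2742^3 = 20615902488
B = (4pi*10^-7) * 12740000000000 / (4*pi * 20615902488) * 1e9
= 16009556.162694 / 259067071213.7 * 1e9
= 61796.9551 nT

61796.9551


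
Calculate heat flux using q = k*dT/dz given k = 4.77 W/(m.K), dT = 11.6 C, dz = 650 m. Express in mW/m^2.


q = k * dT / dz * 1000
= 4.77 * 11.6 / 650 * 1000
= 0.085126 * 1000
= 85.1262 mW/m^2

85.1262


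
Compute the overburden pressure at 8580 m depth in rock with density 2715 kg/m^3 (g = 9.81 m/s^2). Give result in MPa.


P = rho * g * z / 1e6
= 2715 * 9.81 * 8580 / 1e6
= 228521007.0 / 1e6
= 228.521 MPa

228.521


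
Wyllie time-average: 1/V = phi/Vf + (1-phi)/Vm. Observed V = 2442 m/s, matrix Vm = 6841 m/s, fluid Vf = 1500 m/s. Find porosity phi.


1/V - 1/Vm = 1/2442 - 1/6841 = 0.00026332
1/Vf - 1/Vm = 1/1500 - 1/6841 = 0.00052049
phi = 0.00026332 / 0.00052049 = 0.5059

0.5059


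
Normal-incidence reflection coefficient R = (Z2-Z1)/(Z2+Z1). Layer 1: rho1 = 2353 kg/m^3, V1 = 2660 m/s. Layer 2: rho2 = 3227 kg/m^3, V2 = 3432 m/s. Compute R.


Z1 = 2353 * 2660 = 6258980
Z2 = 3227 * 3432 = 11075064
R = (11075064 - 6258980) / (11075064 + 6258980) = 4816084 / 17334044 = 0.2778

0.2778


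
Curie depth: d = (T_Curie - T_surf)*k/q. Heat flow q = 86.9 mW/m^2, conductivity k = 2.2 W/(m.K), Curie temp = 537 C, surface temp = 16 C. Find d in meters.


T_Curie - T_surf = 537 - 16 = 521 C
Convert q to W/m^2: 86.9 mW/m^2 = 0.0869 W/m^2
d = 521 * 2.2 / 0.0869 = 13189.87 m

13189.87


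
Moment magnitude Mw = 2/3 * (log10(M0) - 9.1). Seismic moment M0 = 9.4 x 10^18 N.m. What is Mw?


log10(M0) = log10(9.4 x 10^18) = 18.9731
Mw = 2/3 * (18.9731 - 9.1)
= 2/3 * 9.8731
= 6.58

6.58


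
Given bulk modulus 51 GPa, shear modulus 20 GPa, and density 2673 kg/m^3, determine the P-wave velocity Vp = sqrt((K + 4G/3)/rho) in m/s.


First compute the effective modulus:
K + 4G/3 = 51e9 + 4*20e9/3 = 77666666666.67 Pa
Then divide by density:
77666666666.67 / 2673 = 29055992.019 Pa/(kg/m^3)
Take the square root:
Vp = sqrt(29055992.019) = 5390.36 m/s

5390.36


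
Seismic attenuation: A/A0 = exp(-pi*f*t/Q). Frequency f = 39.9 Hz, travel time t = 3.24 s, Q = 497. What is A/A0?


pi*f*t/Q = pi*39.9*3.24/497 = 0.817168
A/A0 = exp(-0.817168) = 0.441681

0.441681


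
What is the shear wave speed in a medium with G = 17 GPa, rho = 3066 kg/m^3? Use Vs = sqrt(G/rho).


Convert G to Pa: G = 17e9 Pa
Compute G/rho = 17e9 / 3066 = 5544683.6269
Vs = sqrt(5544683.6269) = 2354.72 m/s

2354.72


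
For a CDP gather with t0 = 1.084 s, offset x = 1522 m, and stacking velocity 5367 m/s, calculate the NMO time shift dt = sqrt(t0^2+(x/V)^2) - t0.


x/Vnmo = 1522/5367 = 0.283585
(x/Vnmo)^2 = 0.08042
t0^2 = 1.175056
sqrt(1.175056 + 0.08042) = 1.12048
dt = 1.12048 - 1.084 = 0.03648

0.03648


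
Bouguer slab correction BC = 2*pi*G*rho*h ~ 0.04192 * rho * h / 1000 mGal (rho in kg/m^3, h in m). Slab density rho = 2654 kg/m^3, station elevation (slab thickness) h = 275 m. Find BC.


BC = 0.04192 * rho * h / 1000
= 0.04192 * 2654 * 275 / 1000
= 30.5953 mGal

30.5953


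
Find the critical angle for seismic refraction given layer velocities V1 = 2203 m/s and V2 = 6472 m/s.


V1/V2 = 2203/6472 = 0.340389
theta_c = arcsin(0.340389) = 19.9006 degrees

19.9006


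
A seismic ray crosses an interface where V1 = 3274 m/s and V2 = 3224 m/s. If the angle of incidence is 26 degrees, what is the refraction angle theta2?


sin(theta1) = sin(26 deg) = 0.438371
sin(theta2) = V2/V1 * sin(theta1) = 3224/3274 * 0.438371 = 0.431676
theta2 = arcsin(0.431676) = 25.574 degrees

25.574


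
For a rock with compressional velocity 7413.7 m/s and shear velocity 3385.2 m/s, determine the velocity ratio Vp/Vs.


Vp/Vs = 7413.7 / 3385.2
= 2.19

2.19


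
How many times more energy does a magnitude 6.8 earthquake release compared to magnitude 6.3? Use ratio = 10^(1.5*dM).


M2 - M1 = 6.8 - 6.3 = 0.5
1.5 * 0.5 = 0.75
ratio = 10^0.75 = 5.62

5.62


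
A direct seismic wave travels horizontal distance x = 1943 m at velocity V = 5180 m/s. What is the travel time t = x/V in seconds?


t = x / V
= 1943 / 5180
= 0.3751 s

0.3751


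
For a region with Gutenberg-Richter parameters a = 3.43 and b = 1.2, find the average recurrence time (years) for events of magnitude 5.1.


log10(N) = 3.43 - 1.2*5.1 = -2.69
N = 10^-2.69 = 0.002042
T = 1/N = 1/0.002042 = 489.7788 years

489.7788
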